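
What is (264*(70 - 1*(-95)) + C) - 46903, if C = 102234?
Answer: 98891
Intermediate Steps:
(264*(70 - 1*(-95)) + C) - 46903 = (264*(70 - 1*(-95)) + 102234) - 46903 = (264*(70 + 95) + 102234) - 46903 = (264*165 + 102234) - 46903 = (43560 + 102234) - 46903 = 145794 - 46903 = 98891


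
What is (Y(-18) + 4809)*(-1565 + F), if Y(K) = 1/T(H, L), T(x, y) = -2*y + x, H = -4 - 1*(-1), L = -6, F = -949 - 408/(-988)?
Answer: -157145552/13 ≈ -1.2088e+7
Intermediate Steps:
F = -234301/247 (F = -949 - 408*(-1)/988 = -949 - 1*(-102/247) = -949 + 102/247 = -234301/247 ≈ -948.59)
H = -3 (H = -4 + 1 = -3)
T(x, y) = x - 2*y
Y(K) = 1/9 (Y(K) = 1/(-3 - 2*(-6)) = 1/(-3 + 12) = 1/9)
(Y(-18) + 4809)*(-1565 + F) = (1/9 + 4809)*(-1565 - 234301/247) = (43282/9)*(-620856/247) = -157145552/13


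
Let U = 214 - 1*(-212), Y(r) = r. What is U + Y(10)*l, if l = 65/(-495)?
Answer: 42044/99 ≈ 424.69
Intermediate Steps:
U = 426 (U = 214 + 212 = 426)
l = -13/99 (l = 65*(-1/495) = -13/99 ≈ -0.13131)
U + Y(10)*l = 426 + 10*(-13/99) = 426 - 130/99 = 42044/99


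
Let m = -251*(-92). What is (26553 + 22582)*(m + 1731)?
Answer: 1219678105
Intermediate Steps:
m = 23092
(26553 + 22582)*(m + 1731) = (26553 + 22582)*(23092 + 1731) = 49135*24823 = 1219678105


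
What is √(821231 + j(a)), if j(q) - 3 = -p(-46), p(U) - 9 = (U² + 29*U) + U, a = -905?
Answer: √820489 ≈ 905.81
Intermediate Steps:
p(U) = 9 + U² + 30*U (p(U) = 9 + ((U² + 29*U) + U) = 9 + (U² + 30*U) = 9 + U² + 30*U)
j(q) = -742 (j(q) = 3 - (9 + (-46)² + 30*(-46)) = 3 - (9 + 2116 - 1380) = 3 - 1*745 = 3 - 745 = -742)
√(821231 + j(a)) = √(821231 - 742) = √820489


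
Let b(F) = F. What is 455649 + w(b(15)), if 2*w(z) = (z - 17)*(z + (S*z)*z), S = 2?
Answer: 455184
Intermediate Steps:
w(z) = (-17 + z)*(z + 2*z**2)/2 (w(z) = ((z - 17)*(z + (2*z)*z))/2 = ((-17 + z)*(z + 2*z**2))/2 = (-17 + z)*(z + 2*z**2)/2)
455649 + w(b(15)) = 455649 + (1/2)*15*(-17 - 33*15 + 2*15**2) = 455649 + (1/2)*15*(-17 - 495 + 2*225) = 455649 + (1/2)*15*(-17 - 495 + 450) = 455649 + (1/2)*15*(-62) = 455649 - 465 = 455184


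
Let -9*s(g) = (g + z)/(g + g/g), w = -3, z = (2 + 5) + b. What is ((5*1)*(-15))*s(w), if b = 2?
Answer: -25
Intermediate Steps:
z = 9 (z = (2 + 5) + 2 = 7 + 2 = 9)
s(g) = -(9 + g)/(9*(1 + g)) (s(g) = -(g + 9)/(9*(g + g/g)) = -(9 + g)/(9*(g + 1)) = -(9 + g)/(9*(1 + g)))
((5*1)*(-15))*s(w) = ((5*1)*(-15))*((-9 - 1*(-3))/(9*(1 - 3))) = (5*(-15))*((⅑)*(-9 + 3)/(-2)) = -25*(-1)*(-6)/(3*2) = -75*⅓ = -25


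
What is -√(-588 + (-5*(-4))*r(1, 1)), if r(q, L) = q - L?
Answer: -14*I*√3 ≈ -24.249*I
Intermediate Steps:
-√(-588 + (-5*(-4))*r(1, 1)) = -√(-588 + (-5*(-4))*(1 - 1*1)) = -√(-588 + 20*(1 - 1)) = -√(-588 + 20*0) = -√(-588 + 0) = -√(-588) = -14*I*√3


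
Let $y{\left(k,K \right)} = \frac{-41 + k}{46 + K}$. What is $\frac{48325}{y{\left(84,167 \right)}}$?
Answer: $\frac{10293225}{43} \approx 2.3938 \cdot 10^{5}$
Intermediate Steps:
$y{\left(k,K \right)} = \frac{-41 + k}{46 + K}$
$\frac{48325}{y{\left(84,167 \right)}} = \frac{48325}{\frac{1}{46 + 167} \left(-41 + 84\right)} = \frac{48325}{\frac{1}{213} \cdot 43} = \frac{48325}{\frac{43}{213}} = 48325 \cdot \frac{213}{43} = \frac{10293225}{43}$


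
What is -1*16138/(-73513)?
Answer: 16138/73513 ≈ 0.21953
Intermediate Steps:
-1*16138/(-73513) = -16138*(-1/73513) = 16138/73513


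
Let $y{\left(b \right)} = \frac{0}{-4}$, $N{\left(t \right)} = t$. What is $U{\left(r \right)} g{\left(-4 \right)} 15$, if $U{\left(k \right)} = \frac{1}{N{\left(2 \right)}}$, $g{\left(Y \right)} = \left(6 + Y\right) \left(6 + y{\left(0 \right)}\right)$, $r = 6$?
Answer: $90$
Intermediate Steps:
$y{\left(b \right)} = 0$ ($y{\left(b \right)} = 0 \left(- \frac{1}{4}\right) = 0$)
$g{\left(Y \right)} = 36 + 6 Y$ ($g{\left(Y \right)} = \left(6 + Y\right) \left(6 + 0\right) = \left(6 + Y\right) 6 = 36 + 6 Y$)
$U{\left(k \right)} = \frac{1}{2}$
$U{\left(r \right)} g{\left(-4 \right)} 15 = \frac{36 + 6 \left(-4\right)}{2} \cdot 15 = \frac{36 - 24}{2} \cdot 15 = \frac{1}{2} \cdot 12 \cdot 15 = 6 \cdot 15 = 90$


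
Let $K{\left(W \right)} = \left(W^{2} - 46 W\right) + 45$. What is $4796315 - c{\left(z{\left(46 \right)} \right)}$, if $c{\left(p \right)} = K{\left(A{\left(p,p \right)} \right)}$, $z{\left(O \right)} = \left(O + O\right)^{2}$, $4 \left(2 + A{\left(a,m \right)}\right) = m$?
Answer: $424518$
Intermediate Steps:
$A{\left(a,m \right)} = -2 + \frac{m}{4}$
$z{\left(O \right)} = 4 O^{2}$ ($z{\left(O \right)} = \left(2 O\right)^{2} = 4 O^{2}$)
$K{\left(W \right)} = 45 + W^{2} - 46 W$
$c{\left(p \right)} = 137 + \left(-2 + \frac{p}{4}\right)^{2} - \frac{23 p}{2}$ ($c{\left(p \right)} = 45 + \left(-2 + \frac{p}{4}\right)^{2} - 46 \left(-2 + \frac{p}{4}\right) = 45 + \left(-2 + \frac{p}{4}\right)^{2} - \left(-92 + \frac{23 p}{2}\right) = 137 + \left(-2 + \frac{p}{4}\right)^{2} - \frac{23 p}{2}$)
$4796315 - c{\left(z{\left(46 \right)} \right)} = 4796315 - \left(141 - \frac{25 \cdot 4 \cdot 46^{2}}{2} + \frac{\left(4 \cdot 46^{2}\right)^{2}}{16}\right) = 4796315 - \left(141 - \frac{25 \cdot 4 \cdot 2116}{2} + \frac{\left(4 \cdot 2116\right)^{2}}{16}\right) = 4796315 - \left(141 - 105800 + \frac{8464^{2}}{16}\right) = 4796315 - \left(141 - 105800 + \frac{1}{16} \cdot 71639296\right) = 4796315 - \left(141 - 105800 + 4477456\right) = 4796315 - 4371797 = 424518$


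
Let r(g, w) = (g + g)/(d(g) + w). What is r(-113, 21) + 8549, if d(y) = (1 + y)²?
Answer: 107417959/12565 ≈ 8549.0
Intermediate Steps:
r(g, w) = 2*g/(w + (1 + g)²) (r(g, w) = (g + g)/((1 + g)² + w) = (2*g)/(w + (1 + g)²) = 2*g/(w + (1 + g)²))
r(-113, 21) + 8549 = 2*(-113)/(21 + (1 - 113)²) + 8549 = 2*(-113)/(21 + (-112)²) + 8549 = 2*(-113)/(21 + 12544) + 8549 = 2*(-113)/12565 + 8549 = 2*(-113)*(1/12565) + 8549 = -226/12565 + 8549 = 107417959/12565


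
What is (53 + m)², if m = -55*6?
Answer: 76729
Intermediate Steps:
m = -330
(53 + m)² = (53 - 330)² = (-277)² = 76729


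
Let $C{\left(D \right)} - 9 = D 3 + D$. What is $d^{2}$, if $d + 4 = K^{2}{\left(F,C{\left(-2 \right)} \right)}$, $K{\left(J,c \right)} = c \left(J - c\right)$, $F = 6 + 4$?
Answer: $5929$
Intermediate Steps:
$C{\left(D \right)} = 9 + 4 D$ ($C{\left(D \right)} = 9 + \left(D 3 + D\right) = 9 + \left(3 D + D\right) = 9 + 4 D$)
$F = 10$
$d = 77$ ($d = -4 + \left(\left(9 + 4 \left(-2\right)\right) \left(10 - \left(9 + 4 \left(-2\right)\right)\right)\right)^{2} = -4 + \left(\left(9 - 8\right) \left(10 - \left(9 - 8\right)\right)\right)^{2} = -4 + \left(1 \left(10 - 1\right)\right)^{2} = -4 + \left(1 \cdot 9\right)^{2} = -4 + 9^{2} = -4 + 81 = 77$)
$d^{2} = 77^{2} = 5929$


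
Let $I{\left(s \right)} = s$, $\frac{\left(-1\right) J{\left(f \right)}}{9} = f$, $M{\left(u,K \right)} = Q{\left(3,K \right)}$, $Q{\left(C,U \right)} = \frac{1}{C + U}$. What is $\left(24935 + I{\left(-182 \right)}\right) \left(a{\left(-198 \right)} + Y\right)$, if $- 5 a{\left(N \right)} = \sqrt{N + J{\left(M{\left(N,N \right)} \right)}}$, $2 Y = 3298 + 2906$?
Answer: $76783806 - \frac{24753 i \sqrt{836355}}{325} \approx 7.6784 \cdot 10^{7} - 69653.0 i$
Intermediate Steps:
$M{\left(u,K \right)} = \frac{1}{3 + K}$
$J{\left(f \right)} = - 9 f$
$Y = 3102$ ($Y = \frac{3298 + 2906}{2} = \frac{1}{2} \cdot 6204 = 3102$)
$a{\left(N \right)} = - \frac{\sqrt{N - \frac{9}{3 + N}}}{5}$
$\left(24935 + I{\left(-182 \right)}\right) \left(a{\left(-198 \right)} + Y\right) = \left(24935 - 182\right) \left(- \frac{\sqrt{\frac{-9 - 198 \left(3 - 198\right)}{3 - 198}}}{5} + 3102\right) = 24753 \left(- \frac{\sqrt{\frac{-9 - -38610}{-195}}}{5} + 3102\right) = 24753 \left(- \frac{\sqrt{- \frac{-9 + 38610}{195}}}{5} + 3102\right) = 24753 \left(- \frac{\sqrt{\left(- \frac{1}{195}\right) 38601}}{5} + 3102\right) = 24753 \left(- \frac{\sqrt{- \frac{12867}{65}}}{5} + 3102\right) = 24753 \left(- \frac{\frac{1}{65} i \sqrt{836355}}{5} + 3102\right) = 24753 \left(- \frac{i \sqrt{836355}}{325} + 3102\right) = 24753 \left(3102 - \frac{i \sqrt{836355}}{325}\right) = 76783806 - \frac{24753 i \sqrt{836355}}{325}$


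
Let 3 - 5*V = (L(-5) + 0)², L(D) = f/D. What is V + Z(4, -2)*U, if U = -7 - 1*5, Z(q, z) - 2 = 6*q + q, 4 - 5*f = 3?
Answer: -1123126/3125 ≈ -359.40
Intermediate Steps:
f = ⅕ (f = ⅘ - ⅕*3 = ⅘ - ⅗ = ⅕ ≈ 0.20000)
L(D) = 1/(5*D)
Z(q, z) = 2 + 7*q (Z(q, z) = 2 + (6*q + q) = 2 + 7*q)
U = -12 (U = -7 - 5 = -12)
V = 1874/3125 (V = ⅗ - ((⅕)/(-5) + 0)²/5 = ⅗ - ((⅕)*(-⅕) + 0)²/5 = ⅗ - (-1/25 + 0)²/5 = ⅗ - (-1/25)²/5 = ⅗ - ⅕*1/625 = ⅗ - 1/3125 = 1874/3125 ≈ 0.59968)
V + Z(4, -2)*U = 1874/3125 + (2 + 7*4)*(-12) = 1874/3125 + (2 + 28)*(-12) = 1874/3125 + 30*(-12) = 1874/3125 - 360 = -1123126/3125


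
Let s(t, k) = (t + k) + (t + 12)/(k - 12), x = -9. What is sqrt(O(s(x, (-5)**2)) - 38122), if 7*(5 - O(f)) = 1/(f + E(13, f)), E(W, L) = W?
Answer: I*sqrt(67425169945)/1330 ≈ 195.24*I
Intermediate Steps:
s(t, k) = k + t + (12 + t)/(-12 + k) (s(t, k) = (k + t) + (12 + t)/(-12 + k) = k + t + (12 + t)/(-12 + k))
O(f) = 5 - 1/(7*(13 + f)) (O(f) = 5 - 1/(7*(f + 13)) = 5 - 1/(7*(13 + f)))
sqrt(O(s(x, (-5)**2)) - 38122) = sqrt((454 + 35*((12 + ((-5)**2)**2 - 12*(-5)**2 - 11*(-9) + (-5)**2*(-9))/(-12 + (-5)**2)))/(7*(13 + (12 + ((-5)**2)**2 - 12*(-5)**2 - 11*(-9) + (-5)**2*(-9))/(-12 + (-5)**2))) - 38122) = sqrt((454 + 35*((12 + 25**2 - 12*25 + 99 + 25*(-9))/(-12 + 25)))/(7*(13 + (12 + 25**2 - 12*25 + 99 + 25*(-9))/(-12 + 25))) - 38122) = sqrt((454 + 35*((12 + 625 - 300 + 99 - 225)/13))/(7*(13 + (12 + 625 - 300 + 99 - 225)/13)) - 38122) = sqrt((454 + 35*((1/13)*211))/(7*(13 + (1/13)*211)) - 38122) = sqrt((454 + 35*(211/13))/(7*(13 + 211/13)) - 38122) = sqrt((454 + 7385/13)/(7*(380/13)) - 38122) = sqrt((1/7)*(13/380)*(13287/13) - 38122) = sqrt(13287/2660 - 38122) = sqrt(-101391233/2660) = I*sqrt(67425169945)/1330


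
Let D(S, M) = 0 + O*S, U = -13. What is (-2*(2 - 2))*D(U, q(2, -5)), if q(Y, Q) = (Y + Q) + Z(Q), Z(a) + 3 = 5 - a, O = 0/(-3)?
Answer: 0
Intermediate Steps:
O = 0 (O = 0*(-1/3) = 0)
Z(a) = 2 - a (Z(a) = -3 + (5 - a) = 2 - a)
q(Y, Q) = 2 + Y (q(Y, Q) = (Y + Q) + (2 - Q) = (Q + Y) + (2 - Q) = 2 + Y)
D(S, M) = 0 (D(S, M) = 0 + 0*S = 0 + 0 = 0)
(-2*(2 - 2))*D(U, q(2, -5)) = -2*(2 - 2)*0 = -2*0*0 = 0*0 = 0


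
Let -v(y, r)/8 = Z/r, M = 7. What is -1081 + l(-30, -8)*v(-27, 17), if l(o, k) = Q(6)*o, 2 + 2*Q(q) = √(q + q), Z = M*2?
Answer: -21737/17 + 3360*√3/17 ≈ -936.31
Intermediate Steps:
Z = 14 (Z = 7*2 = 14)
Q(q) = -1 + √2*√q/2 (Q(q) = -1 + √(q + q)/2 = -1 + √(2*q)/2 = -1 + (√2*√q)/2 = -1 + √2*√q/2)
l(o, k) = o*(-1 + √3) (l(o, k) = (-1 + √2*√6/2)*o = (-1 + √3)*o = o*(-1 + √3))
v(y, r) = -112/r
-1081 + l(-30, -8)*v(-27, 17) = -1081 + (-30*(-1 + √3))*(-112/17) = -1081 + (30 - 30*√3)*(-112*1/17) = -1081 + (30 - 30*√3)*(-112/17) = -1081 + (-3360/17 + 3360*√3/17) = -21737/17 + 3360*√3/17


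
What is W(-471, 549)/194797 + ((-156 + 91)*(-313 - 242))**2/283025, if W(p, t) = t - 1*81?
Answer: 10140401759553/2205296837 ≈ 4598.2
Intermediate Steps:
W(p, t) = -81 + t (W(p, t) = t - 81 = -81 + t)
W(-471, 549)/194797 + ((-156 + 91)*(-313 - 242))**2/283025 = (-81 + 549)/194797 + ((-156 + 91)*(-313 - 242))**2/283025 = 468*(1/194797) + (-65*(-555))**2*(1/283025) = 468/194797 + 36075**2*(1/283025) = 468/194797 + 1301405625*(1/283025) = 468/194797 + 52056225/11321 = 10140401759553/2205296837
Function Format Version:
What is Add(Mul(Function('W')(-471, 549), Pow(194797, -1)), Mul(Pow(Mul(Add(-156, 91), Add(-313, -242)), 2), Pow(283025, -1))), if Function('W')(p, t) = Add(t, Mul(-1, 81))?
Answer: Rational(10140401759553, 2205296837) ≈ 4598.2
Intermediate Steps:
Function('W')(p, t) = Add(-81, t) (Function('W')(p, t) = Add(t, -81) = Add(-81, t))
Add(Mul(Function('W')(-471, 549), Pow(194797, -1)), Mul(Pow(Mul(Add(-156, 91), Add(-313, -242)), 2), Pow(283025, -1))) = Add(Mul(Add(-81, 549), Pow(194797, -1)), Mul(Pow(Mul(Add(-156, 91), Add(-313, -242)), 2), Pow(283025, -1))) = Add(Mul(468, Rational(1, 194797)), Mul(Pow(Mul(-65, -555), 2), Rational(1, 283025))) = Add(Rational(468, 194797), Mul(Pow(36075, 2), Rational(1, 283025))) = Add(Rational(468, 194797), Mul(1301405625, Rational(1, 283025))) = Add(Rational(468, 194797), Rational(52056225, 11321)) = Rational(10140401759553, 2205296837)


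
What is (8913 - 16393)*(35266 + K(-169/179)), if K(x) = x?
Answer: -47217088600/179 ≈ -2.6378e+8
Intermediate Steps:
(8913 - 16393)*(35266 + K(-169/179)) = (8913 - 16393)*(35266 - 169/179) = -7480*(35266 - 169*1/179) = -7480*(35266 - 169/179) = -7480*6312445/179 = -47217088600/179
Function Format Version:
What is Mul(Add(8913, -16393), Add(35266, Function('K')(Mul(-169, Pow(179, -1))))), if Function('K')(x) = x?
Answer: Rational(-47217088600, 179) ≈ -2.6378e+8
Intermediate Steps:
Mul(Add(8913, -16393), Add(35266, Function('K')(Mul(-169, Pow(179, -1))))) = Mul(Add(8913, -16393), Add(35266, Mul(-169, Pow(179, -1)))) = Mul(-7480, Add(35266, Mul(-169, Rational(1, 179)))) = Mul(-7480, Add(35266, Rational(-169, 179))) = Mul(-7480, Rational(6312445, 179)) = Rational(-47217088600, 179)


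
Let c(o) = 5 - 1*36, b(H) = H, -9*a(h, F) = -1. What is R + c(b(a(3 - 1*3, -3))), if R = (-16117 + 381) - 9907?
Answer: -25674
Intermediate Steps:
a(h, F) = 1/9 (a(h, F) = -1/9*(-1) = 1/9)
c(o) = -31 (c(o) = 5 - 36 = -31)
R = -25643 (R = -15736 - 9907 = -25643)
R + c(b(a(3 - 1*3, -3))) = -25643 - 31 = -25674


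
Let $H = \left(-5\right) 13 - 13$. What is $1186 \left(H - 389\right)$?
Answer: $-553862$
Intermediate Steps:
$H = -78$ ($H = -65 - 13 = -78$)
$1186 \left(H - 389\right) = 1186 \left(-78 - 389\right) = 1186 \left(-467\right) = -553862$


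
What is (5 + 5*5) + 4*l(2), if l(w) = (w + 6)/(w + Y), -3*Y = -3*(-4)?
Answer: 14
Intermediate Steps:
Y = -4 (Y = -(-1)*(-4) = -1/3*12 = -4)
l(w) = (6 + w)/(-4 + w) (l(w) = (w + 6)/(w - 4) = (6 + w)/(-4 + w))
(5 + 5*5) + 4*l(2) = (5 + 5*5) + 4*((6 + 2)/(-4 + 2)) = (5 + 25) + 4*(8/(-2)) = 30 + 4*(-1/2*8) = 30 + 4*(-4) = 30 - 16 = 14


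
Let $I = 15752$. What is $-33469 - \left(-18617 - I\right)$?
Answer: $900$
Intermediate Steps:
$-33469 - \left(-18617 - I\right) = -33469 - \left(-18617 - 15752\right) = -33469 - -34369 = -33469 + 34369 = 900$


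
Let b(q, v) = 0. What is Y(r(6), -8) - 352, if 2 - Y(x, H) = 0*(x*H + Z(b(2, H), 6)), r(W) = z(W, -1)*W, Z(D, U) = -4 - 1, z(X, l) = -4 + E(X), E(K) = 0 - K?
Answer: -350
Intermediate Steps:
E(K) = -K
z(X, l) = -4 - X
Z(D, U) = -5
r(W) = W*(-4 - W) (r(W) = (-4 - W)*W = W*(-4 - W))
Y(x, H) = 2 (Y(x, H) = 2 - 0*(x*H - 5) = 2 - 0*(H*x - 5) = 2 - 0*(-5 + H*x) = 2 - 1*0 = 2 + 0 = 2)
Y(r(6), -8) - 352 = 2 - 352 = -350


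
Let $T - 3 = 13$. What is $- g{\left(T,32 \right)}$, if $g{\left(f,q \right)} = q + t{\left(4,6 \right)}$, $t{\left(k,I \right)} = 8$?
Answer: $-40$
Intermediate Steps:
$T = 16$ ($T = 3 + 13 = 16$)
$g{\left(f,q \right)} = 8 + q$ ($g{\left(f,q \right)} = q + 8 = 8 + q$)
$- g{\left(T,32 \right)} = - (8 + 32) = \left(-1\right) 40 = -40$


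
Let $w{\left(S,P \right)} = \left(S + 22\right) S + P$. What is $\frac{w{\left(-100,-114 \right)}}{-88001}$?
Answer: $- \frac{7686}{88001} \approx -0.08734$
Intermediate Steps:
$w{\left(S,P \right)} = P + S \left(22 + S\right)$ ($w{\left(S,P \right)} = \left(22 + S\right) S + P = S \left(22 + S\right) + P = P + S \left(22 + S\right)$)
$\frac{w{\left(-100,-114 \right)}}{-88001} = \frac{-114 + \left(-100\right)^{2} + 22 \left(-100\right)}{-88001} = \left(-114 + 10000 - 2200\right) \left(- \frac{1}{88001}\right) = 7686 \left(- \frac{1}{88001}\right) = - \frac{7686}{88001}$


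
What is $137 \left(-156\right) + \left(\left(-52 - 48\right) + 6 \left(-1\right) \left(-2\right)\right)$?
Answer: $-21460$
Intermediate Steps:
$137 \left(-156\right) + \left(\left(-52 - 48\right) + 6 \left(-1\right) \left(-2\right)\right) = -21372 - 88 = -21460$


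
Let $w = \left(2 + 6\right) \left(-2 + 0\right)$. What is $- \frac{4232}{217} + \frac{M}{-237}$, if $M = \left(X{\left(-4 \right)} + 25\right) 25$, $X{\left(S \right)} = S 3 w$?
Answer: $- \frac{2180209}{51429} \approx -42.393$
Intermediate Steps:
$w = -16$ ($w = 8 \left(-2\right) = -16$)
$X{\left(S \right)} = - 48 S$ ($X{\left(S \right)} = S 3 \left(-16\right) = 3 S \left(-16\right) = - 48 S$)
$M = 5425$ ($M = \left(\left(-48\right) \left(-4\right) + 25\right) 25 = \left(192 + 25\right) 25 = 217 \cdot 25 = 5425$)
$- \frac{4232}{217} + \frac{M}{-237} = - \frac{4232}{217} + \frac{5425}{-237} = \left(-4232\right) \frac{1}{217} + 5425 \left(- \frac{1}{237}\right) = - \frac{4232}{217} - \frac{5425}{237} = - \frac{2180209}{51429}$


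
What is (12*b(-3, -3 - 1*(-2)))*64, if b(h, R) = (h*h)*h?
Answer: -20736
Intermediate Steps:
b(h, R) = h³ (b(h, R) = h²*h = h³)
(12*b(-3, -3 - 1*(-2)))*64 = (12*(-3)³)*64 = (12*(-27))*64 = -324*64 = -20736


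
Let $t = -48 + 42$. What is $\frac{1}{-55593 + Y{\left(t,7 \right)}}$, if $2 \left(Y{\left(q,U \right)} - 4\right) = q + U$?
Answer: $- \frac{2}{111177} \approx -1.7989 \cdot 10^{-5}$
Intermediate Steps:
$t = -6$
$Y{\left(q,U \right)} = 4 + \frac{U}{2} + \frac{q}{2}$ ($Y{\left(q,U \right)} = 4 + \frac{q + U}{2} = 4 + \frac{U + q}{2} = 4 + \left(\frac{U}{2} + \frac{q}{2}\right) = 4 + \frac{U}{2} + \frac{q}{2}$)
$\frac{1}{-55593 + Y{\left(t,7 \right)}} = \frac{1}{-55593 + \left(4 + \frac{1}{2} \cdot 7 + \frac{1}{2} \left(-6\right)\right)} = \frac{1}{-55593 + \left(4 + \frac{7}{2} - 3\right)} = \frac{1}{-55593 + \frac{9}{2}} = \frac{1}{- \frac{111177}{2}} = - \frac{2}{111177}$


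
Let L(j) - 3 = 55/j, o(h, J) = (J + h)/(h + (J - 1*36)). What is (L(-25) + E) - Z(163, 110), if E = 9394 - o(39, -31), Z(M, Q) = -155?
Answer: 334253/35 ≈ 9550.1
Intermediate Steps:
o(h, J) = (J + h)/(-36 + J + h) (o(h, J) = (J + h)/(h + (J - 36)) = (J + h)/(h + (-36 + J)) = (J + h)/(-36 + J + h))
E = 65760/7 (E = 9394 - (-31 + 39)/(-36 - 31 + 39) = 9394 - 8/(-28) = 9394 - (-1)*8/28 = 9394 - 1*(-2/7) = 9394 + 2/7 = 65760/7 ≈ 9394.3)
L(j) = 3 + 55/j
(L(-25) + E) - Z(163, 110) = ((3 + 55/(-25)) + 65760/7) - 1*(-155) = ((3 + 55*(-1/25)) + 65760/7) + 155 = ((3 - 11/5) + 65760/7) + 155 = (⅘ + 65760/7) + 155 = 328828/35 + 155 = 334253/35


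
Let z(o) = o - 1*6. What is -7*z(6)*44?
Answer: 0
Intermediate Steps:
z(o) = -6 + o (z(o) = o - 6 = -6 + o)
-7*z(6)*44 = -7*(-6 + 6)*44 = -7*0*44 = 0*44 = 0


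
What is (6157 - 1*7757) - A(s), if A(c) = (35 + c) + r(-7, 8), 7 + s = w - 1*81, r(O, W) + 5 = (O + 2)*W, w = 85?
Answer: -1587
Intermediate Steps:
r(O, W) = -5 + W*(2 + O) (r(O, W) = -5 + (O + 2)*W = -5 + (2 + O)*W = -5 + W*(2 + O))
s = -3 (s = -7 + (85 - 1*81) = -7 + (85 - 81) = -7 + 4 = -3)
A(c) = -10 + c (A(c) = (35 + c) + (-5 + 2*8 - 7*8) = (35 + c) + (-5 + 16 - 56) = (35 + c) - 45 = -10 + c)
(6157 - 1*7757) - A(s) = (6157 - 1*7757) - (-10 - 3) = (6157 - 7757) - 1*(-13) = -1600 + 13 = -1587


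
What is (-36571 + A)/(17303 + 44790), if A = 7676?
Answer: -28895/62093 ≈ -0.46535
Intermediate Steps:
(-36571 + A)/(17303 + 44790) = (-36571 + 7676)/(17303 + 44790) = -28895/62093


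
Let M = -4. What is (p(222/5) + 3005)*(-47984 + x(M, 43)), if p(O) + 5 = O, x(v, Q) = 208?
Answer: -727246272/5 ≈ -1.4545e+8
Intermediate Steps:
p(O) = -5 + O
(p(222/5) + 3005)*(-47984 + x(M, 43)) = ((-5 + 222/5) + 3005)*(-47984 + 208) = ((-5 + 222*(⅕)) + 3005)*(-47776) = ((-5 + 222/5) + 3005)*(-47776) = (197/5 + 3005)*(-47776) = (15222/5)*(-47776) = -727246272/5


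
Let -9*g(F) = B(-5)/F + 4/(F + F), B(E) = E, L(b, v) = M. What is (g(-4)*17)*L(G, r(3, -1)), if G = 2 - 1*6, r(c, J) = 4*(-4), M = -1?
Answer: 17/12 ≈ 1.4167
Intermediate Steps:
r(c, J) = -16
G = -4 (G = 2 - 6 = -4)
L(b, v) = -1
g(F) = 1/(3*F) (g(F) = -(-5/F + 4/(F + F))/9 = -(-5/F + 4/((2*F)))/9 = -(-5/F + 4*(1/(2*F)))/9 = -(-5/F + 2/F)/9 = -(-1)/(3*F) = 1/(3*F))
(g(-4)*17)*L(G, r(3, -1)) = (((⅓)/(-4))*17)*(-1) = (((⅓)*(-¼))*17)*(-1) = -1/12*17*(-1) = -17/12*(-1) = 17/12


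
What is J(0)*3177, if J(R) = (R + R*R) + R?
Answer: 0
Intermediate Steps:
J(R) = R² + 2*R (J(R) = (R + R²) + R = R² + 2*R)
J(0)*3177 = (0*(2 + 0))*3177 = (0*2)*3177 = 0*3177 = 0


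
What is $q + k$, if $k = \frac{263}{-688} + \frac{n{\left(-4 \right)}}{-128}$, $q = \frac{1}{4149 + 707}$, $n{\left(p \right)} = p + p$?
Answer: $- \frac{66727}{208808} \approx -0.31956$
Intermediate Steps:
$n{\left(p \right)} = 2 p$
$q = \frac{1}{4856} \approx 0.00020593$
$k = - \frac{55}{172}$ ($k = \frac{263}{-688} + \frac{2 \left(-4\right)}{-128} = 263 \left(- \frac{1}{688}\right) - - \frac{1}{16} = - \frac{263}{688} + \frac{1}{16} = - \frac{55}{172} \approx -0.31977$)
$q + k = \frac{1}{4856} - \frac{55}{172} = - \frac{66727}{208808}$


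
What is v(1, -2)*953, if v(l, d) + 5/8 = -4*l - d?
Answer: -20013/8 ≈ -2501.6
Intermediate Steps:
v(l, d) = -5/8 - d - 4*l (v(l, d) = -5/8 + (-4*l - d) = -5/8 + (-d - 4*l) = -5/8 - d - 4*l)
v(1, -2)*953 = (-5/8 - 1*(-2) - 4*1)*953 = (-5/8 + 2 - 4)*953 = -21/8*953 = -20013/8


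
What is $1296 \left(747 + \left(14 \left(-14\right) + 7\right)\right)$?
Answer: $723168$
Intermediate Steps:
$1296 \left(747 + \left(14 \left(-14\right) + 7\right)\right) = 1296 \left(747 + \left(-196 + 7\right)\right) = 1296 \left(747 - 189\right) = 1296 \cdot 558 = 723168$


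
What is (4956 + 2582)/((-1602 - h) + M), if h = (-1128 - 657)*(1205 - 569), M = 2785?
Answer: 7538/1136443 ≈ 0.0066330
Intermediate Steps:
h = -1135260 (h = -1785*636 = -1135260)
(4956 + 2582)/((-1602 - h) + M) = (4956 + 2582)/((-1602 - 1*(-1135260)) + 2785) = 7538/((-1602 + 1135260) + 2785) = 7538/(1133658 + 2785) = 7538/1136443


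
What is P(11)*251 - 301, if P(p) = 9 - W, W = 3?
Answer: 1205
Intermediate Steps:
P(p) = 6 (P(p) = 9 - 1*3 = 9 - 3 = 6)
P(11)*251 - 301 = 6*251 - 301 = 1506 - 301 = 1205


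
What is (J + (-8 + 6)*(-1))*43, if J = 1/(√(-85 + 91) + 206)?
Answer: 1828919/21215 - 43*√6/42430 ≈ 86.206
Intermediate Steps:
J = 1/(206 + √6) (J = 1/(√6 + 206) = 1/(206 + √6) ≈ 0.0047973)
(J + (-8 + 6)*(-1))*43 = ((103/21215 - √6/42430) + (-8 + 6)*(-1))*43 = ((103/21215 - √6/42430) - 2*(-1))*43 = ((103/21215 - √6/42430) + 2)*43 = (42533/21215 - √6/42430)*43 = 1828919/21215 - 43*√6/42430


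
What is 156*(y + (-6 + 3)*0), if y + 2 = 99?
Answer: 15132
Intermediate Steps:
y = 97 (y = -2 + 99 = 97)
156*(y + (-6 + 3)*0) = 156*(97 + (-6 + 3)*0) = 156*(97 - 3*0) = 156*(97 + 0) = 156*97 = 15132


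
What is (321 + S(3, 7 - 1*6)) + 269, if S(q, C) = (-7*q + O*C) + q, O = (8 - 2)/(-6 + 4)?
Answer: 569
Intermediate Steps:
O = -3 (O = 6/(-2) = 6*(-½) = -3)
S(q, C) = -6*q - 3*C (S(q, C) = (-7*q - 3*C) + q = -6*q - 3*C)
(321 + S(3, 7 - 1*6)) + 269 = (321 + (-6*3 - 3*(7 - 1*6))) + 269 = (321 + (-18 - 3*(7 - 6))) + 269 = (321 + (-18 - 3*1)) + 269 = (321 + (-18 - 3)) + 269 = (321 - 21) + 269 = 300 + 269 = 569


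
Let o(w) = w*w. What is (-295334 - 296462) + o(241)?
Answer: -533715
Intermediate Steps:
o(w) = w²
(-295334 - 296462) + o(241) = (-295334 - 296462) + 241² = -591796 + 58081 = -533715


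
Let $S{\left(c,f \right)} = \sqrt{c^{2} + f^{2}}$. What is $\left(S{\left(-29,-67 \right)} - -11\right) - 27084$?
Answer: $-27073 + \sqrt{5330} \approx -27000.0$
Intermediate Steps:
$\left(S{\left(-29,-67 \right)} - -11\right) - 27084 = \left(\sqrt{\left(-29\right)^{2} + \left(-67\right)^{2}} - -11\right) - 27084 = \left(\sqrt{841 + 4489} + 11\right) - 27084 = \left(\sqrt{5330} + 11\right) - 27084 = \left(11 + \sqrt{5330}\right) - 27084 = -27073 + \sqrt{5330}$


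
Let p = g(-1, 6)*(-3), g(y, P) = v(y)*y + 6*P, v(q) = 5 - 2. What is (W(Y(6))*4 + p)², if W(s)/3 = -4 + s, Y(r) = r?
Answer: 5625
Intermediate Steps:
v(q) = 3
W(s) = -12 + 3*s (W(s) = 3*(-4 + s) = -12 + 3*s)
g(y, P) = 3*y + 6*P
p = -99 (p = (3*(-1) + 6*6)*(-3) = (-3 + 36)*(-3) = 33*(-3) = -99)
(W(Y(6))*4 + p)² = ((-12 + 3*6)*4 - 99)² = ((-12 + 18)*4 - 99)² = (6*4 - 99)² = (24 - 99)² = (-75)² = 5625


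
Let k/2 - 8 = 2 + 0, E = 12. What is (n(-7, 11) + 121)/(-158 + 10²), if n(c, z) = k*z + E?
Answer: -353/58 ≈ -6.0862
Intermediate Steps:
k = 20 (k = 16 + 2*(2 + 0) = 16 + 2*2 = 16 + 4 = 20)
n(c, z) = 12 + 20*z (n(c, z) = 20*z + 12 = 12 + 20*z)
(n(-7, 11) + 121)/(-158 + 10²) = ((12 + 20*11) + 121)/(-158 + 10²) = ((12 + 220) + 121)/(-158 + 100) = (232 + 121)/(-58) = -1/58*353 = -353/58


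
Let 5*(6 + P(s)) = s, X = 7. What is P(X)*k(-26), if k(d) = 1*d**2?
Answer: -15548/5 ≈ -3109.6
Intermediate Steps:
k(d) = d**2
P(s) = -6 + s/5
P(X)*k(-26) = (-6 + (1/5)*7)*(-26)**2 = (-6 + 7/5)*676 = -23/5*676 = -15548/5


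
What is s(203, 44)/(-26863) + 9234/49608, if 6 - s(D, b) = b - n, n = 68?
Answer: 13698039/74034428 ≈ 0.18502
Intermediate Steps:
s(D, b) = 74 - b (s(D, b) = 6 - (b - 1*68) = 6 - (b - 68) = 6 - (-68 + b) = 6 + (68 - b) = 74 - b)
s(203, 44)/(-26863) + 9234/49608 = (74 - 1*44)/(-26863) + 9234/49608 = (74 - 44)*(-1/26863) + 9234*(1/49608) = 30*(-1/26863) + 513/2756 = -30/26863 + 513/2756 = 13698039/74034428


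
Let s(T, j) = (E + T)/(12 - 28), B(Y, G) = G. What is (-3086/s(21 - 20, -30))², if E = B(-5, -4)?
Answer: 2437989376/9 ≈ 2.7089e+8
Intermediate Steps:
E = -4
s(T, j) = ¼ - T/16 (s(T, j) = (-4 + T)/(12 - 28) = (-4 + T)/(-16) = (-4 + T)*(-1/16) = ¼ - T/16)
(-3086/s(21 - 20, -30))² = (-3086/(¼ - (21 - 20)/16))² = (-3086/(¼ - 1/16*1))² = (-3086/(¼ - 1/16))² = (-3086/3/16)² = (-3086*16/3)² = (-49376/3)² = 2437989376/9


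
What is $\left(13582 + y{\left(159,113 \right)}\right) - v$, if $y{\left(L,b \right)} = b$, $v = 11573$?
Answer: $2122$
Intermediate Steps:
$\left(13582 + y{\left(159,113 \right)}\right) - v = \left(13582 + 113\right) - 11573 = 13695 - 11573 = 2122$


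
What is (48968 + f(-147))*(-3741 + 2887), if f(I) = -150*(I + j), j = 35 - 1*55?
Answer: -63211372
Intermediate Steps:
j = -20 (j = 35 - 55 = -20)
f(I) = 3000 - 150*I (f(I) = -150*(I - 20) = -150*(-20 + I) = 3000 - 150*I)
(48968 + f(-147))*(-3741 + 2887) = (48968 + (3000 - 150*(-147)))*(-3741 + 2887) = (48968 + (3000 + 22050))*(-854) = (48968 + 25050)*(-854) = 74018*(-854) = -63211372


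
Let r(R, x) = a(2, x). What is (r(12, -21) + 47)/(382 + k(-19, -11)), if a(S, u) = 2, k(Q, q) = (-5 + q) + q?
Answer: 49/355 ≈ 0.13803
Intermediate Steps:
k(Q, q) = -5 + 2*q
r(R, x) = 2
(r(12, -21) + 47)/(382 + k(-19, -11)) = (2 + 47)/(382 + (-5 + 2*(-11))) = 49/(382 + (-5 - 22)) = 49/(382 - 27) = 49/355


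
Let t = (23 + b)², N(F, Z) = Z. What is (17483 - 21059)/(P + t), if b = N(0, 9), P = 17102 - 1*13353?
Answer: -1192/1591 ≈ -0.74921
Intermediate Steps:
P = 3749 (P = 17102 - 13353 = 3749)
b = 9
t = 1024 (t = (23 + 9)² = 32² = 1024)
(17483 - 21059)/(P + t) = (17483 - 21059)/(3749 + 1024) = -3576/4773 = -3576*1/4773 = -1192/1591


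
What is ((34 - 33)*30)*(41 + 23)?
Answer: 1920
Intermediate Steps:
((34 - 33)*30)*(41 + 23) = (1*30)*64 = 30*64 = 1920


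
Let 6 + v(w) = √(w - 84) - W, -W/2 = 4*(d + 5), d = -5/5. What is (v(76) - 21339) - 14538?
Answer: -35851 + 2*I*√2 ≈ -35851.0 + 2.8284*I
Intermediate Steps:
d = -1 (d = -5*⅕ = -1)
W = -32 (W = -8*(-1 + 5) = -8*4 = -2*16 = -32)
v(w) = 26 + √(-84 + w) (v(w) = -6 + (√(w - 84) - 1*(-32)) = -6 + (√(-84 + w) + 32) = -6 + (32 + √(-84 + w)) = 26 + √(-84 + w))
(v(76) - 21339) - 14538 = ((26 + √(-84 + 76)) - 21339) - 14538 = ((26 + √(-8)) - 21339) - 14538 = ((26 + 2*I*√2) - 21339) - 14538 = (-21313 + 2*I*√2) - 14538 = -35851 + 2*I*√2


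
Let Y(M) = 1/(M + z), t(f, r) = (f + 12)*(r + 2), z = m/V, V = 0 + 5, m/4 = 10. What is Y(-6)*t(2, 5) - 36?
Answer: 13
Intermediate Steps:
m = 40 (m = 4*10 = 40)
V = 5
z = 8 (z = 40/5 = 40*(⅕) = 8)
t(f, r) = (2 + r)*(12 + f) (t(f, r) = (12 + f)*(2 + r) = (2 + r)*(12 + f))
Y(M) = 1/(8 + M) (Y(M) = 1/(M + 8) = 1/(8 + M))
Y(-6)*t(2, 5) - 36 = (24 + 2*2 + 12*5 + 2*5)/(8 - 6) - 36 = (24 + 4 + 60 + 10)/2 - 36 = (½)*98 - 36 = 49 - 36 = 13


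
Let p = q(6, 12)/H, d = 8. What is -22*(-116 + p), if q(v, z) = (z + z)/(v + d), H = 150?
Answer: 446556/175 ≈ 2551.8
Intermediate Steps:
q(v, z) = 2*z/(8 + v) (q(v, z) = (z + z)/(v + 8) = (2*z)/(8 + v) = 2*z/(8 + v))
p = 2/175 (p = (2*12/(8 + 6))/150 = (2*12/14)*(1/150) = (2*12*(1/14))*(1/150) = (12/7)*(1/150) = 2/175 ≈ 0.011429)
-22*(-116 + p) = -22*(-116 + 2/175) = -22*(-20298/175) = 446556/175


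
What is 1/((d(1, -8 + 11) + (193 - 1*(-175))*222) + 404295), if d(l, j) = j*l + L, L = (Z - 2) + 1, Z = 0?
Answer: 1/485993 ≈ 2.0576e-6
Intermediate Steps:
L = -1 (L = (0 - 2) + 1 = -2 + 1 = -1)
d(l, j) = -1 + j*l (d(l, j) = j*l - 1 = -1 + j*l)
1/((d(1, -8 + 11) + (193 - 1*(-175))*222) + 404295) = 1/(((-1 + (-8 + 11)*1) + (193 - 1*(-175))*222) + 404295) = 1/(((-1 + 3*1) + (193 + 175)*222) + 404295) = 1/(((-1 + 3) + 368*222) + 404295) = 1/((2 + 81696) + 404295) = 1/(81698 + 404295) = 1/485993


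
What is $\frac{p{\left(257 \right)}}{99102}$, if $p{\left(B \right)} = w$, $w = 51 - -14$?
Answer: $\frac{65}{99102} \approx 0.00065589$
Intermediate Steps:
$w = 65$ ($w = 51 + 14 = 65$)
$p{\left(B \right)} = 65$
$\frac{p{\left(257 \right)}}{99102} = \frac{65}{99102}$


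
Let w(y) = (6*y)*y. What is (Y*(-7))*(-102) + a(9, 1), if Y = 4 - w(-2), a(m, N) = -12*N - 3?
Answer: -14295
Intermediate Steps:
w(y) = 6*y²
a(m, N) = -3 - 12*N
Y = -20 (Y = 4 - 6*(-2)² = 4 - 6*4 = 4 - 1*24 = 4 - 24 = -20)
(Y*(-7))*(-102) + a(9, 1) = -20*(-7)*(-102) + (-3 - 12*1) = 140*(-102) + (-3 - 12) = -14280 - 15 = -14295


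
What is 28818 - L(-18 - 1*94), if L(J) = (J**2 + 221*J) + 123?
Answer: 40903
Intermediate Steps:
L(J) = 123 + J**2 + 221*J
28818 - L(-18 - 1*94) = 28818 - (123 + (-18 - 1*94)**2 + 221*(-18 - 1*94)) = 28818 - (123 + (-18 - 94)**2 + 221*(-18 - 94)) = 28818 - (123 + (-112)**2 + 221*(-112)) = 28818 - (123 + 12544 - 24752) = 28818 - 1*(-12085) = 28818 + 12085 = 40903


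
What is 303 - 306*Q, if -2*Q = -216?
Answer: -32745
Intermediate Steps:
Q = 108 (Q = -1/2*(-216) = 108)
303 - 306*Q = 303 - 306*108 = 303 - 33048 = -32745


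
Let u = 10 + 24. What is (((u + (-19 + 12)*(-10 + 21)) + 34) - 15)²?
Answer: 576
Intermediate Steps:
u = 34
(((u + (-19 + 12)*(-10 + 21)) + 34) - 15)² = (((34 + (-19 + 12)*(-10 + 21)) + 34) - 15)² = (((34 - 7*11) + 34) - 15)² = (((34 - 77) + 34) - 15)² = ((-43 + 34) - 15)² = (-9 - 15)² = (-24)² = 576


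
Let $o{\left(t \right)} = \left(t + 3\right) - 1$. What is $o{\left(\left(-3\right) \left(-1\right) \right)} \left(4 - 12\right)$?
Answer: $-40$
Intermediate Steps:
$o{\left(t \right)} = 2 + t$ ($o{\left(t \right)} = \left(3 + t\right) - 1 = 2 + t$)
$o{\left(\left(-3\right) \left(-1\right) \right)} \left(4 - 12\right) = \left(2 - -3\right) \left(4 - 12\right) = \left(2 + 3\right) \left(-8\right) = 5 \left(-8\right) = -40$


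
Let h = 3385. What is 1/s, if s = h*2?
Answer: 1/6770 ≈ 0.00014771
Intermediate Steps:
s = 6770 (s = 3385*2 = 6770)
1/s = 1/6770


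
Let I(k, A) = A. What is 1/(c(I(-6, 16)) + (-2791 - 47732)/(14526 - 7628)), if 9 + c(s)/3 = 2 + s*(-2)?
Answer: -6898/857589 ≈ -0.0080435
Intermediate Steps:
c(s) = -21 - 6*s (c(s) = -27 + 3*(2 + s*(-2)) = -27 + 3*(2 - 2*s) = -27 + (6 - 6*s) = -21 - 6*s)
1/(c(I(-6, 16)) + (-2791 - 47732)/(14526 - 7628)) = 1/((-21 - 6*16) + (-2791 - 47732)/(14526 - 7628)) = 1/((-21 - 96) - 50523/6898) = 1/(-117 - 50523*1/6898) = 1/(-117 - 50523/6898) = 1/(-857589/6898) = -6898/857589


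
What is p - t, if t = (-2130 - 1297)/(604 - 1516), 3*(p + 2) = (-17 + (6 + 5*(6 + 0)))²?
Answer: 34831/304 ≈ 114.58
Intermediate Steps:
p = 355/3 (p = -2 + (-17 + (6 + 5*(6 + 0)))²/3 = -2 + (-17 + (6 + 5*6))²/3 = -2 + (-17 + (6 + 30))²/3 = -2 + (-17 + 36)²/3 = -2 + (⅓)*19² = -2 + (⅓)*361 = -2 + 361/3 = 355/3 ≈ 118.33)
t = 3427/912 (t = -3427/(-912) = -3427*(-1/912) = 3427/912 ≈ 3.7577)
p - t = 355/3 - 1*3427/912 = 355/3 - 3427/912 = 34831/304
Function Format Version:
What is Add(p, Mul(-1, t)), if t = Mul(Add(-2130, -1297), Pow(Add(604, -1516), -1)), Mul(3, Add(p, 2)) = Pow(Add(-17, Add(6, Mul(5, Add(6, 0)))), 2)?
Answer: Rational(34831, 304) ≈ 114.58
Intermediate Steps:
p = Rational(355, 3) (p = Add(-2, Mul(Rational(1, 3), Pow(Add(-17, Add(6, Mul(5, Add(6, 0)))), 2))) = Add(-2, Mul(Rational(1, 3), Pow(Add(-17, Add(6, Mul(5, 6))), 2))) = Add(-2, Mul(Rational(1, 3), Pow(Add(-17, Add(6, 30)), 2))) = Add(-2, Mul(Rational(1, 3), Pow(Add(-17, 36), 2))) = Add(-2, Mul(Rational(1, 3), Pow(19, 2))) = Add(-2, Mul(Rational(1, 3), 361)) = Add(-2, Rational(361, 3)) = Rational(355, 3) ≈ 118.33)
t = Rational(3427, 912) (t = Mul(-3427, Pow(-912, -1)) = Mul(-3427, Rational(-1, 912)) = Rational(3427, 912) ≈ 3.7577)
Add(p, Mul(-1, t)) = Add(Rational(355, 3), Mul(-1, Rational(3427, 912))) = Add(Rational(355, 3), Rational(-3427, 912)) = Rational(34831, 304)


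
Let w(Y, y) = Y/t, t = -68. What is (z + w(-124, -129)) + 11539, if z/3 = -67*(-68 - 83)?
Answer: 712161/17 ≈ 41892.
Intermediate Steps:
w(Y, y) = -Y/68 (w(Y, y) = Y/(-68) = Y*(-1/68) = -Y/68)
z = 30351 (z = 3*(-67*(-68 - 83)) = 3*(-67*(-151)) = 3*10117 = 30351)
(z + w(-124, -129)) + 11539 = (30351 - 1/68*(-124)) + 11539 = (30351 + 31/17) + 11539 = 515998/17 + 11539 = 712161/17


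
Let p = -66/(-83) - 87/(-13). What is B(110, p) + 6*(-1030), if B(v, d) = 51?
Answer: -6129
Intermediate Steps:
p = 8079/1079 (p = -66*(-1/83) - 87*(-1/13) = 66/83 + 87/13 = 8079/1079 ≈ 7.4875)
B(110, p) + 6*(-1030) = 51 + 6*(-1030) = 51 - 6180 = -6129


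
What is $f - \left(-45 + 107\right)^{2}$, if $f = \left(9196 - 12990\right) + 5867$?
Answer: $-1771$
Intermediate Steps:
$f = 2073$ ($f = -3794 + 5867 = 2073$)
$f - \left(-45 + 107\right)^{2} = 2073 - \left(-45 + 107\right)^{2} = 2073 - 62^{2} = 2073 - 3844 = -1771$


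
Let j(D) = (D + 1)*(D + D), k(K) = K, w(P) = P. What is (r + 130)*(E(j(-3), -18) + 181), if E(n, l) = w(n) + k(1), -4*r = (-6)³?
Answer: 35696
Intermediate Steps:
j(D) = 2*D*(1 + D) (j(D) = (1 + D)*(2*D) = 2*D*(1 + D))
r = 54 (r = -¼*(-6)³ = -¼*(-216) = 54)
E(n, l) = 1 + n (E(n, l) = n + 1 = 1 + n)
(r + 130)*(E(j(-3), -18) + 181) = (54 + 130)*((1 + 2*(-3)*(1 - 3)) + 181) = 184*((1 + 2*(-3)*(-2)) + 181) = 184*((1 + 12) + 181) = 184*(13 + 181) = 184*194 = 35696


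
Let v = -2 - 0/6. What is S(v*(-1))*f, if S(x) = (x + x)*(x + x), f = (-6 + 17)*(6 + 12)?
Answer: 3168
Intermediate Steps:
f = 198 (f = 11*18 = 198)
v = -2 (v = -2 - 0/6 = -2 - 1*0 = -2 + 0 = -2)
S(x) = 4*x**2 (S(x) = (2*x)*(2*x) = 4*x**2)
S(v*(-1))*f = (4*(-2*(-1))**2)*198 = (4*2**2)*198 = (4*4)*198 = 16*198 = 3168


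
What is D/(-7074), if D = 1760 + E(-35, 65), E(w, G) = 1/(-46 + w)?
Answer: -142559/572994 ≈ -0.24880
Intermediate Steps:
D = 142559/81 (D = 1760 + 1/(-46 - 35) = 1760 + 1/(-81) = 1760 - 1/81 = 142559/81 ≈ 1760.0)
D/(-7074) = (142559/81)/(-7074) = (142559/81)*(-1/7074) = -142559/572994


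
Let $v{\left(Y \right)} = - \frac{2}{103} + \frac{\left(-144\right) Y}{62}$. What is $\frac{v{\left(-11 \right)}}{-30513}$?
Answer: $- \frac{81514}{97428009} \approx -0.00083666$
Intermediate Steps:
$v{\left(Y \right)} = - \frac{2}{103} - \frac{72 Y}{31}$ ($v{\left(Y \right)} = \left(-2\right) \frac{1}{103} + - 144 Y \frac{1}{62} = - \frac{2}{103} - \frac{72 Y}{31}$)
$\frac{v{\left(-11 \right)}}{-30513} = \frac{- \frac{2}{103} - - \frac{792}{31}}{-30513} = \left(- \frac{2}{103} + \frac{792}{31}\right) \left(- \frac{1}{30513}\right) = \frac{81514}{3193} \left(- \frac{1}{30513}\right) = - \frac{81514}{97428009}$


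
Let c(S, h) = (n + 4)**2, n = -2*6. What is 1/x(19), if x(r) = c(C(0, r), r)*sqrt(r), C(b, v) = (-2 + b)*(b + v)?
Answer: sqrt(19)/1216 ≈ 0.0035846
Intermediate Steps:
n = -12
c(S, h) = 64 (c(S, h) = (-12 + 4)**2 = (-8)**2 = 64)
x(r) = 64*sqrt(r)
1/x(19) = 1/(64*sqrt(19)) = sqrt(19)/1216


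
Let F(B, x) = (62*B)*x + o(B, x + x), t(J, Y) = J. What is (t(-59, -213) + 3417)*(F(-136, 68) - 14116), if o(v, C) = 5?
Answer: -1972781346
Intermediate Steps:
F(B, x) = 5 + 62*B*x (F(B, x) = (62*B)*x + 5 = 62*B*x + 5 = 5 + 62*B*x)
(t(-59, -213) + 3417)*(F(-136, 68) - 14116) = (-59 + 3417)*((5 + 62*(-136)*68) - 14116) = 3358*((5 - 573376) - 14116) = 3358*(-573371 - 14116) = 3358*(-587487) = -1972781346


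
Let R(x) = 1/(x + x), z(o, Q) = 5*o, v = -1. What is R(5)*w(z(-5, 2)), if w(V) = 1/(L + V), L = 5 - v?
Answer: -1/190 ≈ -0.0052632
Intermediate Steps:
R(x) = 1/(2*x)
L = 6 (L = 5 - 1*(-1) = 5 + 1 = 6)
w(V) = 1/(6 + V)
R(5)*w(z(-5, 2)) = ((1/2)/5)/(6 + 5*(-5)) = ((1/2)*(1/5))/(6 - 25) = (1/10)/(-19) = (1/10)*(-1/19) = -1/190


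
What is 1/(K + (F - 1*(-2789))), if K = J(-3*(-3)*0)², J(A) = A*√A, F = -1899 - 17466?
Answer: -1/16576 ≈ -6.0328e-5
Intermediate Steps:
F = -19365
J(A) = A^(3/2)
K = 0 (K = ((-3*(-3)*0)^(3/2))² = ((9*0)^(3/2))² = (0^(3/2))² = 0² = 0)
1/(K + (F - 1*(-2789))) = 1/(0 + (-19365 - 1*(-2789))) = 1/(0 + (-19365 + 2789)) = 1/(0 - 16576) = 1/(-16576) = -1/16576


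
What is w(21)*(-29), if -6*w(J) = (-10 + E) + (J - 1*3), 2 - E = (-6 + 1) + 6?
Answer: 87/2 ≈ 43.500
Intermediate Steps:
E = 1 (E = 2 - ((-6 + 1) + 6) = 2 - (-5 + 6) = 2 - 1*1 = 2 - 1 = 1)
w(J) = 2 - J/6 (w(J) = -((-10 + 1) + (J - 1*3))/6 = -(-9 + (J - 3))/6 = -(-9 + (-3 + J))/6 = -(-12 + J)/6 = 2 - J/6)
w(21)*(-29) = (2 - 1/6*21)*(-29) = (2 - 7/2)*(-29) = -3/2*(-29) = 87/2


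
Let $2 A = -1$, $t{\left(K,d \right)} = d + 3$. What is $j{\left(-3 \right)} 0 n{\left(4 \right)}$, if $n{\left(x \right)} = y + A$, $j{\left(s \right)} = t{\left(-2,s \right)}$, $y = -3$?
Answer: $0$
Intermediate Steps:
$t{\left(K,d \right)} = 3 + d$
$j{\left(s \right)} = 3 + s$
$A = - \frac{1}{2}$ ($A = \frac{1}{2} \left(-1\right) = - \frac{1}{2} \approx -0.5$)
$n{\left(x \right)} = - \frac{7}{2}$ ($n{\left(x \right)} = -3 - \frac{1}{2} = - \frac{7}{2}$)
$j{\left(-3 \right)} 0 n{\left(4 \right)} = \left(3 - 3\right) 0 \left(- \frac{7}{2}\right) = 0 \cdot 0 \left(- \frac{7}{2}\right) = 0 \left(- \frac{7}{2}\right) = 0$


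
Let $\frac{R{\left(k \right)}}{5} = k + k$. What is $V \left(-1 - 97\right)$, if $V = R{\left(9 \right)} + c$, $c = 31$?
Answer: $-11858$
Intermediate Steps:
$R{\left(k \right)} = 10 k$ ($R{\left(k \right)} = 5 \left(k + k\right) = 5 \cdot 2 k = 10 k$)
$V = 121$ ($V = 10 \cdot 9 + 31 = 90 + 31 = 121$)
$V \left(-1 - 97\right) = 121 \left(-1 - 97\right) = 121 \left(-98\right) = -11858$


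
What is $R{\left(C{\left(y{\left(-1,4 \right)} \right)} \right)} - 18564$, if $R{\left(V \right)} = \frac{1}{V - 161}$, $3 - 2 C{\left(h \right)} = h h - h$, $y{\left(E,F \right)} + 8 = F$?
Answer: $- \frac{6293198}{339} \approx -18564.0$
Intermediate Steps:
$y{\left(E,F \right)} = -8 + F$
$C{\left(h \right)} = \frac{3}{2} + \frac{h}{2} - \frac{h^{2}}{2}$ ($C{\left(h \right)} = \frac{3}{2} - \frac{h h - h}{2} = \frac{3}{2} - \frac{h^{2} - h}{2} = \frac{3}{2} - \left(\frac{h^{2}}{2} - \frac{h}{2}\right) = \frac{3}{2} + \frac{h}{2} - \frac{h^{2}}{2}$)
$R{\left(V \right)} = \frac{1}{-161 + V}$
$R{\left(C{\left(y{\left(-1,4 \right)} \right)} \right)} - 18564 = \frac{1}{-161 + \left(\frac{3}{2} + \frac{-8 + 4}{2} - \frac{\left(-8 + 4\right)^{2}}{2}\right)} - 18564 = \frac{1}{-161 + \left(\frac{3}{2} + \frac{1}{2} \left(-4\right) - \frac{\left(-4\right)^{2}}{2}\right)} - 18564 = \frac{1}{-161 - \frac{17}{2}} - 18564 = \frac{1}{- \frac{339}{2}} - 18564 = - \frac{2}{339} - 18564 = - \frac{6293198}{339}$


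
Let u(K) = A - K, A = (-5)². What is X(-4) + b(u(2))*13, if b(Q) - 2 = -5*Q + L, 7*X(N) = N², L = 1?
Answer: -10176/7 ≈ -1453.7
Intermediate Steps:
A = 25
u(K) = 25 - K
X(N) = N²/7
b(Q) = 3 - 5*Q (b(Q) = 2 + (-5*Q + 1) = 2 + (1 - 5*Q) = 3 - 5*Q)
X(-4) + b(u(2))*13 = (⅐)*(-4)² + (3 - 5*(25 - 1*2))*13 = (⅐)*16 + (3 - 5*(25 - 2))*13 = 16/7 + (3 - 5*23)*13 = 16/7 + (3 - 115)*13 = 16/7 - 112*13 = 16/7 - 1456 = -10176/7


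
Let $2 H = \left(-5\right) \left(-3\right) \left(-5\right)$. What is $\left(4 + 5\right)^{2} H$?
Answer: $- \frac{6075}{2} \approx -3037.5$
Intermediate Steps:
$H = - \frac{75}{2}$ ($H = \frac{\left(-5\right) \left(-3\right) \left(-5\right)}{2} = \frac{15 \left(-5\right)}{2} = \frac{1}{2} \left(-75\right) = - \frac{75}{2} \approx -37.5$)
$\left(4 + 5\right)^{2} H = \left(4 + 5\right)^{2} \left(- \frac{75}{2}\right) = 9^{2} \left(- \frac{75}{2}\right) = 81 \left(- \frac{75}{2}\right) = - \frac{6075}{2}$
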